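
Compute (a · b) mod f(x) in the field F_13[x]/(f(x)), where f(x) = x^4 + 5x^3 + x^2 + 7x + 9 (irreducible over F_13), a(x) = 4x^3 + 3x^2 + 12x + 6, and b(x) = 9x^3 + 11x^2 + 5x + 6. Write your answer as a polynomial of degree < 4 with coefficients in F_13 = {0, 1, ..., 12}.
a · b ≡ 8x^3 + 4x^2 + 7x + 12 (mod f(x))

Multiply in F_13[x]: a(x)·b(x) = (4x^3 + 3x^2 + 12x + 6)·(9x^3 + 11x^2 + 5x + 6) = 10x^6 + 6x^5 + 5x^4 + 4x^3 + x^2 + 11x + 10. This has degree ≥ 4, so divide by f(x) over F_13: 10x^6 + 6x^5 + 5x^4 + 4x^3 + x^2 + 11x + 10 = (10x^2 + 8x + 7)·(x^4 + 5x^3 + x^2 + 7x + 9) + (8x^3 + 4x^2 + 7x + 12). Hence a·b ≡ 8x^3 + 4x^2 + 7x + 12 (mod f). (F_13[x]/(f) is a field with 13^4 = 28561 elements since f is irreducible of degree 4.)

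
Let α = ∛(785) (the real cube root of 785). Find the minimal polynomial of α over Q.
m_α(x) = x^3 - 785

α satisfies α^3 = 785, so x^3 - 785 annihilates α. By the rational root test, a rational root p/q (in lowest terms) of x^3 - 785 would satisfy p^3 = 785 q^3, forcing q = 1 and p^3 = 785; but 785 is not a perfect cube, contradiction. A monic cubic over Q with no rational root is irreducible (any nontrivial factorization would include a linear factor). Hence x^3 - 785 is the minimal polynomial of α, and in particular [Q(α):Q] = 3.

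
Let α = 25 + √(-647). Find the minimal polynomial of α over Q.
m_α(x) = x^2 - 50x + 1272

From α - 25 = √(-647), squaring gives (α - 25)^2 = -647, i.e. α^2 - 50α + 625 = -647, so α^2 - 50α + 1272 = 0. The discriminant of x^2 - 50x + 1272 is (-50)^2 - 4·(1272) = 2500 - 5088 = -2588, and 4·(-647) is not a perfect square in Q since -647 is squarefree and ≠ 1. Hence x^2 - 50x + 1272 is irreducible over Q and is the minimal polynomial of α.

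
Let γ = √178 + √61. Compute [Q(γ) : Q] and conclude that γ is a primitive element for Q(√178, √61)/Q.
[Q(γ) : Q] = 4 (equivalently, Q(γ) = Q(√178, √61))

Obviously Q(γ) ⊆ Q(√178, √61), and [Q(√178, √61):Q] = 4 (since 178, 61 are distinct squarefree integers > 1 with 10858 not a perfect square). To show equality we compute the minimal polynomial of γ. From γ = √178 + √61: γ^2 = 178 + 2√(10858) + 61 = 239 + 2√(10858), so γ^2 - 239 = 2√(10858); squaring, (γ^2 - 239)^2 = 4·10858, i.e. γ^4 - 478γ^2 + 57121 - 43432 = 0, i.e. γ^4 - 478γ^2 + 13689 = 0. So γ is a root of x^4 - 478x^2 + 13689. This polynomial is irreducible over Q: it has no rational root (each ±√178 ± √61 is irrational), and any factorization into two quadratics over Q would force √(10858) ∈ Q (pairing opposite roots) or √178, √61 ∈ Q (other pairings), all impossible. Hence [Q(γ):Q] = 4 = [Q(√178, √61):Q], so Q(γ) = Q(√178, √61).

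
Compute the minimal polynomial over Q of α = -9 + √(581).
m_α(x) = x^2 + 18x - 500

From α + 9 = √(581), squaring gives (α + 9)^2 = 581, i.e. α^2 + 18α + 81 = 581, so α^2 + 18α - 500 = 0. The discriminant of x^2 + 18x - 500 is (18)^2 - 4·(-500) = 324 + 2000 = 2324, and 4·(581) is not a perfect square in Q since 581 is squarefree and ≠ 1. Hence x^2 + 18x - 500 is irreducible over Q and is the minimal polynomial of α.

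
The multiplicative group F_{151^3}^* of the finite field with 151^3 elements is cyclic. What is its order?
|F_{151^3}^*| = 3442950

F_{151^3} has 151^3 = 3442951 elements; its multiplicative group consists of all nonzero elements, so |F_{151^3}^*| = 3442951 - 1 = 3442950. (It is cyclic since any finite subgroup of the multiplicative group of a field is cyclic.)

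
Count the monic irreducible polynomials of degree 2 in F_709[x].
There are 250986 monic irreducible polynomials of degree 2 over F_709

Each element of F_{709^2} that lies in no proper subfield is a root of exactly one monic irreducible of degree 2 over F_709, and each such polynomial has 2 distinct roots in F_{709^2}. By Möbius inversion the count is N_709(2) = (1/2) Σ_{d|2} μ(2/d) · 709^d = (1/2)(μ(2)·709^1 + μ(1)·709^2) = 501972/2 = 250986.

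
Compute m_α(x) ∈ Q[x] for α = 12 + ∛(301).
m_α(x) = x^3 - 36x^2 + 432x - 2029

Set β = α - 12 = ∛(301), so β^3 = 301. Then (α - 12)^3 - 301 = 0, i.e. α is a root of g(x) = (x - 12)^3 - 301 = x^3 - 36x^2 + 432x - 2029. Since g(x) = h(x - 12) where h(x) = x^3 - 301, and h is irreducible over Q (because 301 is not a perfect cube, so h has no rational root, and a monic cubic with no rational root is irreducible), g is also irreducible (irreducibility is preserved under the substitution x → x - 12). Hence m_α(x) = x^3 - 36x^2 + 432x - 2029.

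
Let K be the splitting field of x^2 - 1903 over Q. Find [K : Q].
[K : Q] = 2

f(x) = x^2 - 1903 factors as (x - √1903)(x + √1903). The splitting field is K = Q(√1903). Since 1903 is squarefree and > 1, it is not a perfect square, so x^2 - 1903 is irreducible over Q and [Q(√1903) : Q] = 2. Hence [K : Q] = 2.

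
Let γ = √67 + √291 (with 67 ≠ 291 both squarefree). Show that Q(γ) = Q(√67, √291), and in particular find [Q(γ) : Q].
[Q(γ) : Q] = 4 (equivalently, Q(γ) = Q(√67, √291))

Obviously Q(γ) ⊆ Q(√67, √291), and [Q(√67, √291):Q] = 4 (since 67, 291 are distinct squarefree integers > 1 with 19497 not a perfect square). To show equality we compute the minimal polynomial of γ. From γ = √67 + √291: γ^2 = 67 + 2√(19497) + 291 = 358 + 2√(19497), so γ^2 - 358 = 2√(19497); squaring, (γ^2 - 358)^2 = 4·19497, i.e. γ^4 - 716γ^2 + 128164 - 77988 = 0, i.e. γ^4 - 716γ^2 + 50176 = 0. So γ is a root of x^4 - 716x^2 + 50176. This polynomial is irreducible over Q: it has no rational root (each ±√67 ± √291 is irrational), and any factorization into two quadratics over Q would force √(19497) ∈ Q (pairing opposite roots) or √67, √291 ∈ Q (other pairings), all impossible. Hence [Q(γ):Q] = 4 = [Q(√67, √291):Q], so Q(γ) = Q(√67, √291).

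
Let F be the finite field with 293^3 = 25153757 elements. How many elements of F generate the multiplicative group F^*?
There are φ(25153756) = 12404448 primitive elements

F_q^* is cyclic of order q - 1 = 25153756. A cyclic group of order m has exactly φ(m) generators. Here m = 25153756 = 2^2 · 73 · 86143, so the number of primitive elements is φ(25153756) = 12404448.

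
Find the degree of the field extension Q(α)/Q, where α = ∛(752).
[Q(α):Q] = 3

The minimal polynomial of α is x^3 - 752, irreducible over Q since 752 is not a perfect cube (so x^3 - 752 has no rational root). Hence [Q(α):Q] = deg(m_α) = 3.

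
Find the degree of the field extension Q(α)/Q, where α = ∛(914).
[Q(α):Q] = 3

The minimal polynomial of α is x^3 - 914, irreducible over Q since 914 is not a perfect cube (so x^3 - 914 has no rational root). Hence [Q(α):Q] = deg(m_α) = 3.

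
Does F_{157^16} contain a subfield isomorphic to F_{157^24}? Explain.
No: F_{157^24} is not a subfield of F_{157^16}

F_{p^m} embeds in F_{p^n} iff m | n. Here 24 ∤ 16 (since 16 = 0·24 + 16 with remainder 16 ≠ 0), so F_{157^24} is not a subfield of F_{157^16}. Equivalently: if it were, the tower law would give 24 = [F_{157^24}:F_157] dividing [F_{157^16}:F_157] = 16, contradiction.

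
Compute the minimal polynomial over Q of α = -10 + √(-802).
m_α(x) = x^2 + 20x + 902

From α + 10 = √(-802), squaring gives (α + 10)^2 = -802, i.e. α^2 + 20α + 100 = -802, so α^2 + 20α + 902 = 0. The discriminant of x^2 + 20x + 902 is (20)^2 - 4·(902) = 400 - 3608 = -3208, and 4·(-802) is not a perfect square in Q since -802 is squarefree and ≠ 1. Hence x^2 + 20x + 902 is irreducible over Q and is the minimal polynomial of α.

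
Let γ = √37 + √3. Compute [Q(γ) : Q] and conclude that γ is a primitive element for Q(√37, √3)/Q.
[Q(γ) : Q] = 4 (equivalently, Q(γ) = Q(√37, √3))

Obviously Q(γ) ⊆ Q(√37, √3), and [Q(√37, √3):Q] = 4 (since 37, 3 are distinct squarefree integers > 1 with 111 not a perfect square). To show equality we compute the minimal polynomial of γ. From γ = √37 + √3: γ^2 = 37 + 2√(111) + 3 = 40 + 2√(111), so γ^2 - 40 = 2√(111); squaring, (γ^2 - 40)^2 = 4·111, i.e. γ^4 - 80γ^2 + 1600 - 444 = 0, i.e. γ^4 - 80γ^2 + 1156 = 0. So γ is a root of x^4 - 80x^2 + 1156. This polynomial is irreducible over Q: it has no rational root (each ±√37 ± √3 is irrational), and any factorization into two quadratics over Q would force √(111) ∈ Q (pairing opposite roots) or √37, √3 ∈ Q (other pairings), all impossible. Hence [Q(γ):Q] = 4 = [Q(√37, √3):Q], so Q(γ) = Q(√37, √3).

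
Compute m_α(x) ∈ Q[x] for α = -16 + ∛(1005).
m_α(x) = x^3 + 48x^2 + 768x + 3091

Set β = α + 16 = ∛(1005), so β^3 = 1005. Then (α + 16)^3 - 1005 = 0, i.e. α is a root of g(x) = (x + 16)^3 - 1005 = x^3 + 48x^2 + 768x + 3091. Since g(x) = h(x + 16) where h(x) = x^3 - 1005, and h is irreducible over Q (because 1005 is not a perfect cube, so h has no rational root, and a monic cubic with no rational root is irreducible), g is also irreducible (irreducibility is preserved under the substitution x → x + 16). Hence m_α(x) = x^3 + 48x^2 + 768x + 3091.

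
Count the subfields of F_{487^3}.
F_{487^3} has 2 subfields

The subfields of F_{p^n} are exactly the fields F_{p^d} for d | n (each is the fixed field of the unique index-d subgroup of Gal(F_{p^n}/F_p) ≅ Z/nZ). The divisors of n = 3 are {1, 3}, giving 2 subfields: F_{487^1}, F_{487^3}.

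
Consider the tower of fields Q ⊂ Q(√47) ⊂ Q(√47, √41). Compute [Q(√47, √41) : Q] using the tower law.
[Q(√47, √41) : Q] = 4

[Q(√47):Q] = 2 (min poly x^2 - 47, irreducible since 47 is squarefree > 1). For the top step, suppose √41 ∈ Q(√47), say √41 = c + d√47 with c, d ∈ Q. Squaring: 41 = c^2 + 47d^2 + 2cd√47. Since √47 ∉ Q this forces 2cd = 0. If d = 0 then √41 = c ∈ Q, contradicting 41 squarefree > 1. If c = 0 then 41 = 47d^2, so 47·41 = (47d)^2 is a perfect square in Q — but 47·41 = 1927 is not a perfect square (since 47 and 41 are distinct squarefree integers). Contradiction. Hence √41 ∉ Q(√47), so x^2 - 41 stays irreducible over Q(√47) and [Q(√47, √41) : Q(√47)] = 2. By the tower law, [Q(√47, √41) : Q] = 2 · 2 = 4.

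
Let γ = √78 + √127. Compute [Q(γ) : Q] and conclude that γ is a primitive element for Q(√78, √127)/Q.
[Q(γ) : Q] = 4 (equivalently, Q(γ) = Q(√78, √127))

Obviously Q(γ) ⊆ Q(√78, √127), and [Q(√78, √127):Q] = 4 (since 78, 127 are distinct squarefree integers > 1 with 9906 not a perfect square). To show equality we compute the minimal polynomial of γ. From γ = √78 + √127: γ^2 = 78 + 2√(9906) + 127 = 205 + 2√(9906), so γ^2 - 205 = 2√(9906); squaring, (γ^2 - 205)^2 = 4·9906, i.e. γ^4 - 410γ^2 + 42025 - 39624 = 0, i.e. γ^4 - 410γ^2 + 2401 = 0. So γ is a root of x^4 - 410x^2 + 2401. This polynomial is irreducible over Q: it has no rational root (each ±√78 ± √127 is irrational), and any factorization into two quadratics over Q would force √(9906) ∈ Q (pairing opposite roots) or √78, √127 ∈ Q (other pairings), all impossible. Hence [Q(γ):Q] = 4 = [Q(√78, √127):Q], so Q(γ) = Q(√78, √127).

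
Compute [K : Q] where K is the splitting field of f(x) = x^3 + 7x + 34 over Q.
[K : Q] = 6

By the rational root test, any rational root of the monic integer polynomial f(x) = x^3 + 7x + 34 must be an integer dividing the constant term 34, i.e. one of ±{1, 2, 17, 34}. Evaluating: f(1) = 42, f(-1) = 26, f(2) = 56, f(-2) = 12, f(17) = 5066, f(-17) = -4998, f(34) = 39576, f(-34) = -39508; none is 0, so f has no rational root and is therefore irreducible over Q (a cubic with no linear factor over a field is irreducible). For an irreducible cubic, the Galois group is A_3 or S_3 according as the discriminant disc(f) = -4a^3 - 27b^2 = -4·(7)^3 - 27·(34)^2 = -32584 is or is not a square in Q. Here disc(f) = -32584 is not a perfect square in Q, so the Galois group of f over Q is not contained in A_3 and must be all of S_3. The splitting field has degree |S_3| = 6 over Q, so [K : Q] = 6.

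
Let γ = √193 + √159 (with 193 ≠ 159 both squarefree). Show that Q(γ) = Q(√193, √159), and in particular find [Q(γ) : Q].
[Q(γ) : Q] = 4 (equivalently, Q(γ) = Q(√193, √159))

Obviously Q(γ) ⊆ Q(√193, √159), and [Q(√193, √159):Q] = 4 (since 193, 159 are distinct squarefree integers > 1 with 30687 not a perfect square). To show equality we compute the minimal polynomial of γ. From γ = √193 + √159: γ^2 = 193 + 2√(30687) + 159 = 352 + 2√(30687), so γ^2 - 352 = 2√(30687); squaring, (γ^2 - 352)^2 = 4·30687, i.e. γ^4 - 704γ^2 + 123904 - 122748 = 0, i.e. γ^4 - 704γ^2 + 1156 = 0. So γ is a root of x^4 - 704x^2 + 1156. This polynomial is irreducible over Q: it has no rational root (each ±√193 ± √159 is irrational), and any factorization into two quadratics over Q would force √(30687) ∈ Q (pairing opposite roots) or √193, √159 ∈ Q (other pairings), all impossible. Hence [Q(γ):Q] = 4 = [Q(√193, √159):Q], so Q(γ) = Q(√193, √159).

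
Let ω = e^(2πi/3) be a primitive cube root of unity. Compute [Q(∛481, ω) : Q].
[Q(∛481, ω) : Q] = 6

[Q(∛481):Q] = 3 (min poly x^3 - 481, irreducible since 481 is not a perfect cube). [Q(ω):Q] = 2 (min poly x^2 + x + 1). Since Q(∛481) ⊂ R and ω ∉ R, we have ω ∉ Q(∛481), so x^2 + x + 1 remains irreducible over Q(∛481) and [Q(∛481, ω) : Q(∛481)] = 2. By the tower law, [Q(∛481, ω) : Q] = 3 · 2 = 6. (In fact Q(∛481, ω) is the splitting field of x^3 - 481 over Q.)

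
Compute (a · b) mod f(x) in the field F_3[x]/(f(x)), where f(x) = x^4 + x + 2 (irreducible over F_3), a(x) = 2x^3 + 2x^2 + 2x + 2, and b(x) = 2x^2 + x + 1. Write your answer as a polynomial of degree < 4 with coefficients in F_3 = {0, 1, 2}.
a · b ≡ 2x^3 + x^2 + 2x + 2 (mod f(x))

Multiply in F_3[x]: a(x)·b(x) = (2x^3 + 2x^2 + 2x + 2)·(2x^2 + x + 1) = x^5 + 2x^3 + 2x^2 + x + 2. This has degree ≥ 4, so divide by f(x) over F_3: x^5 + 2x^3 + 2x^2 + x + 2 = (x)·(x^4 + x + 2) + (2x^3 + x^2 + 2x + 2). Hence a·b ≡ 2x^3 + x^2 + 2x + 2 (mod f). (F_3[x]/(f) is a field with 3^4 = 81 elements since f is irreducible of degree 4.)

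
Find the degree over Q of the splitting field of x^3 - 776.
[K : Q] = 6

The roots of x^3 - 776 are ∛776, ω∛776, ω^2∛776 where ω = e^(2πi/3) is a primitive cube root of unity, so K = Q(∛776, ω). Now [Q(∛776):Q] = 3 (since 776 is not a perfect cube, x^3 - 776 is irreducible) and [Q(ω):Q] = 2. Both 2 and 3 divide [K:Q], and [K:Q] ≤ 3·2 = 6, so [K:Q] = 6. (Equivalently: Q(∛776) ⊂ R but ω ∉ R, so [K : Q(∛776)] = 2.)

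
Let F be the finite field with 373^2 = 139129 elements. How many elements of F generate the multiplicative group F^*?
There are φ(139128) = 38400 primitive elements

F_q^* is cyclic of order q - 1 = 139128. A cyclic group of order m has exactly φ(m) generators. Here m = 139128 = 2^3 · 3 · 11 · 17 · 31, so the number of primitive elements is φ(139128) = 38400.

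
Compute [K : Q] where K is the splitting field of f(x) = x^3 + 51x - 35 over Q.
[K : Q] = 6

By the rational root test, any rational root of the monic integer polynomial f(x) = x^3 + 51x - 35 must be an integer dividing the constant term -35, i.e. one of ±{1, 5, 7, 35}. Evaluating: f(1) = 17, f(-1) = -87, f(5) = 345, f(-5) = -415, f(7) = 665, f(-7) = -735, f(35) = 44625, f(-35) = -44695; none is 0, so f has no rational root and is therefore irreducible over Q (a cubic with no linear factor over a field is irreducible). For an irreducible cubic, the Galois group is A_3 or S_3 according as the discriminant disc(f) = -4a^3 - 27b^2 = -4·(51)^3 - 27·(-35)^2 = -563679 is or is not a square in Q. Here disc(f) = -563679 is not a perfect square in Q, so the Galois group of f over Q is not contained in A_3 and must be all of S_3. The splitting field has degree |S_3| = 6 over Q, so [K : Q] = 6.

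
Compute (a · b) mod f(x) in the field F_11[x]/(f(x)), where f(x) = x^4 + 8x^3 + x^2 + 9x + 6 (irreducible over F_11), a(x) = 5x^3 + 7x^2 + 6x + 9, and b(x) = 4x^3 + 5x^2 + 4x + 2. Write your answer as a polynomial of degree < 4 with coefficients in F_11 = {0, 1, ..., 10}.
a · b ≡ 4x^3 + x + 6 (mod f(x))

Multiply in F_11[x]: a(x)·b(x) = (5x^3 + 7x^2 + 6x + 9)·(4x^3 + 5x^2 + 4x + 2) = 9x^6 + 9x^5 + 2x^4 + 5x^3 + 6x^2 + 4x + 7. This has degree ≥ 4, so divide by f(x) over F_11: 9x^6 + 9x^5 + 2x^4 + 5x^3 + 6x^2 + 4x + 7 = (9x^2 + 3x + 2)·(x^4 + 8x^3 + x^2 + 9x + 6) + (4x^3 + x + 6). Hence a·b ≡ 4x^3 + x + 6 (mod f). (F_11[x]/(f) is a field with 11^4 = 14641 elements since f is irreducible of degree 4.)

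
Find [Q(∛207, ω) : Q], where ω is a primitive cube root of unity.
[Q(∛207, ω) : Q] = 6

[Q(∛207):Q] = 3 (min poly x^3 - 207, irreducible since 207 is not a perfect cube). [Q(ω):Q] = 2 (min poly x^2 + x + 1). Since Q(∛207) ⊂ R and ω ∉ R, we have ω ∉ Q(∛207), so x^2 + x + 1 remains irreducible over Q(∛207) and [Q(∛207, ω) : Q(∛207)] = 2. By the tower law, [Q(∛207, ω) : Q] = 3 · 2 = 6. (In fact Q(∛207, ω) is the splitting field of x^3 - 207 over Q.)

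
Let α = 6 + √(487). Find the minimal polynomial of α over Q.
m_α(x) = x^2 - 12x - 451

From α - 6 = √(487), squaring gives (α - 6)^2 = 487, i.e. α^2 - 12α + 36 = 487, so α^2 - 12α - 451 = 0. The discriminant of x^2 - 12x - 451 is (-12)^2 - 4·(-451) = 144 + 1804 = 1948, and 4·(487) is not a perfect square in Q since 487 is squarefree and ≠ 1. Hence x^2 - 12x - 451 is irreducible over Q and is the minimal polynomial of α.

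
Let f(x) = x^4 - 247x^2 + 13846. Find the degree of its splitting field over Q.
[K : Q] = 4

Solving the quadratic in x^2: x^2 = (247 ± √(247^2 - 4·13846))/2 = (247 ± √5625)/2 = (247 ± 75)/2, giving x^2 = 86 or x^2 = 161. So f(x) = (x^2 - 86)(x^2 - 161) and the roots of f are ±√86, ±√161. Hence the splitting field is K = Q(√86, √161). Since 86 and 161 are distinct squarefree integers > 1, their product 13846 is not a perfect square, so √161 ∉ Q(√86). By the tower law [K:Q] = [Q(√86,√161):Q(√86)] · [Q(√86):Q] = 2 · 2 = 4.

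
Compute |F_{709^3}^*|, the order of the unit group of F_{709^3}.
|F_{709^3}^*| = 356400828

F_{709^3} has 709^3 = 356400829 elements; its multiplicative group consists of all nonzero elements, so |F_{709^3}^*| = 356400829 - 1 = 356400828. (It is cyclic since any finite subgroup of the multiplicative group of a field is cyclic.)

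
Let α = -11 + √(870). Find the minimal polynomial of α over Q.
m_α(x) = x^2 + 22x - 749

From α + 11 = √(870), squaring gives (α + 11)^2 = 870, i.e. α^2 + 22α + 121 = 870, so α^2 + 22α - 749 = 0. The discriminant of x^2 + 22x - 749 is (22)^2 - 4·(-749) = 484 + 2996 = 3480, and 4·(870) is not a perfect square in Q since 870 is squarefree and ≠ 1. Hence x^2 + 22x - 749 is irreducible over Q and is the minimal polynomial of α.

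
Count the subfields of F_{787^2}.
F_{787^2} has 2 subfields

The subfields of F_{p^n} are exactly the fields F_{p^d} for d | n (each is the fixed field of the unique index-d subgroup of Gal(F_{p^n}/F_p) ≅ Z/nZ). The divisors of n = 2 are {1, 2}, giving 2 subfields: F_{787^1}, F_{787^2}.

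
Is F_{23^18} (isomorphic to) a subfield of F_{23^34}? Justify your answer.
No: F_{23^18} is not a subfield of F_{23^34}

F_{p^m} embeds in F_{p^n} iff m | n. Here 18 ∤ 34 (since 34 = 1·18 + 16 with remainder 16 ≠ 0), so F_{23^18} is not a subfield of F_{23^34}. Equivalently: if it were, the tower law would give 18 = [F_{23^18}:F_23] dividing [F_{23^34}:F_23] = 34, contradiction.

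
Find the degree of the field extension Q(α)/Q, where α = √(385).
[Q(α):Q] = 2

[Q(α):Q] equals the degree of the minimal polynomial of α. Here α^2 = 385 and x^2 - 385 is irreducible (d = 385 is squarefree, ≠ 1, hence not a square), so deg(m_α) = 2. Thus [Q(α):Q] = 2.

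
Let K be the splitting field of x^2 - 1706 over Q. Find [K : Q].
[K : Q] = 2

f(x) = x^2 - 1706 factors as (x - √1706)(x + √1706). The splitting field is K = Q(√1706). Since 1706 is squarefree and > 1, it is not a perfect square, so x^2 - 1706 is irreducible over Q and [Q(√1706) : Q] = 2. Hence [K : Q] = 2.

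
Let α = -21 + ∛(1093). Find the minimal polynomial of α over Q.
m_α(x) = x^3 + 63x^2 + 1323x + 8168

Set β = α + 21 = ∛(1093), so β^3 = 1093. Then (α + 21)^3 - 1093 = 0, i.e. α is a root of g(x) = (x + 21)^3 - 1093 = x^3 + 63x^2 + 1323x + 8168. Since g(x) = h(x + 21) where h(x) = x^3 - 1093, and h is irreducible over Q (because 1093 is not a perfect cube, so h has no rational root, and a monic cubic with no rational root is irreducible), g is also irreducible (irreducibility is preserved under the substitution x → x + 21). Hence m_α(x) = x^3 + 63x^2 + 1323x + 8168.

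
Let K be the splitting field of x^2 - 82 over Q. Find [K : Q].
[K : Q] = 2

f(x) = x^2 - 82 factors as (x - √82)(x + √82). The splitting field is K = Q(√82). Since 82 is squarefree and > 1, it is not a perfect square, so x^2 - 82 is irreducible over Q and [Q(√82) : Q] = 2. Hence [K : Q] = 2.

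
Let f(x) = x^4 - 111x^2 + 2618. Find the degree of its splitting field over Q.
[K : Q] = 4

Solving the quadratic in x^2: x^2 = (111 ± √(111^2 - 4·2618))/2 = (111 ± √1849)/2 = (111 ± 43)/2, giving x^2 = 34 or x^2 = 77. So f(x) = (x^2 - 34)(x^2 - 77) and the roots of f are ±√34, ±√77. Hence the splitting field is K = Q(√34, √77). Since 34 and 77 are distinct squarefree integers > 1, their product 2618 is not a perfect square, so √77 ∉ Q(√34). By the tower law [K:Q] = [Q(√34,√77):Q(√34)] · [Q(√34):Q] = 2 · 2 = 4.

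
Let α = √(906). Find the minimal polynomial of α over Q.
m_α(x) = x^2 - 906

α satisfies α^2 - 906 = 0, so x^2 - 906 annihilates α. Since d = 906 is squarefree and ≠ 1, it is not a perfect square in Q, so x^2 - 906 has no rational root and is therefore irreducible over Q (a degree-2 polynomial over a field is irreducible iff it has no root). Hence m_α(x) = x^2 - 906.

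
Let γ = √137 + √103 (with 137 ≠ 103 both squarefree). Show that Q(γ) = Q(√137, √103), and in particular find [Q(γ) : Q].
[Q(γ) : Q] = 4 (equivalently, Q(γ) = Q(√137, √103))

Obviously Q(γ) ⊆ Q(√137, √103), and [Q(√137, √103):Q] = 4 (since 137, 103 are distinct squarefree integers > 1 with 14111 not a perfect square). To show equality we compute the minimal polynomial of γ. From γ = √137 + √103: γ^2 = 137 + 2√(14111) + 103 = 240 + 2√(14111), so γ^2 - 240 = 2√(14111); squaring, (γ^2 - 240)^2 = 4·14111, i.e. γ^4 - 480γ^2 + 57600 - 56444 = 0, i.e. γ^4 - 480γ^2 + 1156 = 0. So γ is a root of x^4 - 480x^2 + 1156. This polynomial is irreducible over Q: it has no rational root (each ±√137 ± √103 is irrational), and any factorization into two quadratics over Q would force √(14111) ∈ Q (pairing opposite roots) or √137, √103 ∈ Q (other pairings), all impossible. Hence [Q(γ):Q] = 4 = [Q(√137, √103):Q], so Q(γ) = Q(√137, √103).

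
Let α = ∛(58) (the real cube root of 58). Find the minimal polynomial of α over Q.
m_α(x) = x^3 - 58

α satisfies α^3 = 58, so x^3 - 58 annihilates α. By the rational root test, a rational root p/q (in lowest terms) of x^3 - 58 would satisfy p^3 = 58 q^3, forcing q = 1 and p^3 = 58; but 58 is not a perfect cube, contradiction. A monic cubic over Q with no rational root is irreducible (any nontrivial factorization would include a linear factor). Hence x^3 - 58 is the minimal polynomial of α, and in particular [Q(α):Q] = 3.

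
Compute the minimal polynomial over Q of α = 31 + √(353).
m_α(x) = x^2 - 62x + 608

From α - 31 = √(353), squaring gives (α - 31)^2 = 353, i.e. α^2 - 62α + 961 = 353, so α^2 - 62α + 608 = 0. The discriminant of x^2 - 62x + 608 is (-62)^2 - 4·(608) = 3844 - 2432 = 1412, and 4·(353) is not a perfect square in Q since 353 is squarefree and ≠ 1. Hence x^2 - 62x + 608 is irreducible over Q and is the minimal polynomial of α.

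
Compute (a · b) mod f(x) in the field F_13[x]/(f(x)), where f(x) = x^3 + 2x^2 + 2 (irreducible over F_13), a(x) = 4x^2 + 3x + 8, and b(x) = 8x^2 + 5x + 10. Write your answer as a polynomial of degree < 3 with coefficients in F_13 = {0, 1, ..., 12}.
a · b ≡ 3x^2 + 6x + 3 (mod f(x))

Multiply in F_13[x]: a(x)·b(x) = (4x^2 + 3x + 8)·(8x^2 + 5x + 10) = 6x^4 + 5x^3 + 2x^2 + 5x + 2. This has degree ≥ 3, so divide by f(x) over F_13: 6x^4 + 5x^3 + 2x^2 + 5x + 2 = (6x + 6)·(x^3 + 2x^2 + 2) + (3x^2 + 6x + 3). Hence a·b ≡ 3x^2 + 6x + 3 (mod f). (F_13[x]/(f) is a field with 13^3 = 2197 elements since f is irreducible of degree 3.)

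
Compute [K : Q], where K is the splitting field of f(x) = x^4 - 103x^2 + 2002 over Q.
[K : Q] = 4

Solving the quadratic in x^2: x^2 = (103 ± √(103^2 - 4·2002))/2 = (103 ± √2601)/2 = (103 ± 51)/2, giving x^2 = 26 or x^2 = 77. So f(x) = (x^2 - 26)(x^2 - 77) and the roots of f are ±√26, ±√77. Hence the splitting field is K = Q(√26, √77). Since 26 and 77 are distinct squarefree integers > 1, their product 2002 is not a perfect square, so √77 ∉ Q(√26). By the tower law [K:Q] = [Q(√26,√77):Q(√26)] · [Q(√26):Q] = 2 · 2 = 4.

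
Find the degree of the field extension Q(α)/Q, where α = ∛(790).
[Q(α):Q] = 3

The minimal polynomial of α is x^3 - 790, irreducible over Q since 790 is not a perfect cube (so x^3 - 790 has no rational root). Hence [Q(α):Q] = deg(m_α) = 3.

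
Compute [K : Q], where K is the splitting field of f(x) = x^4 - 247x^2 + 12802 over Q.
[K : Q] = 4

Solving the quadratic in x^2: x^2 = (247 ± √(247^2 - 4·12802))/2 = (247 ± √9801)/2 = (247 ± 99)/2, giving x^2 = 173 or x^2 = 74. So f(x) = (x^2 - 173)(x^2 - 74) and the roots of f are ±√173, ±√74. Hence the splitting field is K = Q(√173, √74). Since 173 and 74 are distinct squarefree integers > 1, their product 12802 is not a perfect square, so √74 ∉ Q(√173). By the tower law [K:Q] = [Q(√173,√74):Q(√173)] · [Q(√173):Q] = 2 · 2 = 4.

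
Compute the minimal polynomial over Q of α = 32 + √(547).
m_α(x) = x^2 - 64x + 477

From α - 32 = √(547), squaring gives (α - 32)^2 = 547, i.e. α^2 - 64α + 1024 = 547, so α^2 - 64α + 477 = 0. The discriminant of x^2 - 64x + 477 is (-64)^2 - 4·(477) = 4096 - 1908 = 2188, and 4·(547) is not a perfect square in Q since 547 is squarefree and ≠ 1. Hence x^2 - 64x + 477 is irreducible over Q and is the minimal polynomial of α.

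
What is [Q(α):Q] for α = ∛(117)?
[Q(α):Q] = 3

The minimal polynomial of α is x^3 - 117, irreducible over Q since 117 is not a perfect cube (so x^3 - 117 has no rational root). Hence [Q(α):Q] = deg(m_α) = 3.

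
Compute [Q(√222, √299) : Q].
[Q(√222, √299) : Q] = 4

[Q(√222):Q] = 2 (min poly x^2 - 222, irreducible since 222 is squarefree > 1). For the top step, suppose √299 ∈ Q(√222), say √299 = c + d√222 with c, d ∈ Q. Squaring: 299 = c^2 + 222d^2 + 2cd√222. Since √222 ∉ Q this forces 2cd = 0. If d = 0 then √299 = c ∈ Q, contradicting 299 squarefree > 1. If c = 0 then 299 = 222d^2, so 222·299 = (222d)^2 is a perfect square in Q — but 222·299 = 66378 is not a perfect square (since 222 and 299 are distinct squarefree integers). Contradiction. Hence √299 ∉ Q(√222), so x^2 - 299 stays irreducible over Q(√222) and [Q(√222, √299) : Q(√222)] = 2. By the tower law, [Q(√222, √299) : Q] = 2 · 2 = 4.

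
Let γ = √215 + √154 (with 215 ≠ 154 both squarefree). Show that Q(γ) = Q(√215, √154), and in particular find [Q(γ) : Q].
[Q(γ) : Q] = 4 (equivalently, Q(γ) = Q(√215, √154))

Obviously Q(γ) ⊆ Q(√215, √154), and [Q(√215, √154):Q] = 4 (since 215, 154 are distinct squarefree integers > 1 with 33110 not a perfect square). To show equality we compute the minimal polynomial of γ. From γ = √215 + √154: γ^2 = 215 + 2√(33110) + 154 = 369 + 2√(33110), so γ^2 - 369 = 2√(33110); squaring, (γ^2 - 369)^2 = 4·33110, i.e. γ^4 - 738γ^2 + 136161 - 132440 = 0, i.e. γ^4 - 738γ^2 + 3721 = 0. So γ is a root of x^4 - 738x^2 + 3721. This polynomial is irreducible over Q: it has no rational root (each ±√215 ± √154 is irrational), and any factorization into two quadratics over Q would force √(33110) ∈ Q (pairing opposite roots) or √215, √154 ∈ Q (other pairings), all impossible. Hence [Q(γ):Q] = 4 = [Q(√215, √154):Q], so Q(γ) = Q(√215, √154).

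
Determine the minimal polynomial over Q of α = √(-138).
m_α(x) = x^2 + 138

α satisfies α^2 + 138 = 0, so x^2 + 138 annihilates α. Since d = -138 is squarefree and ≠ 1, it is not a perfect square in Q, so x^2 + 138 has no rational root and is therefore irreducible over Q (a degree-2 polynomial over a field is irreducible iff it has no root). Hence m_α(x) = x^2 + 138.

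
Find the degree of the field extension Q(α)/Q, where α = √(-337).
[Q(α):Q] = 2

[Q(α):Q] equals the degree of the minimal polynomial of α. Here α^2 = -337 and x^2 + 337 is irreducible (d = -337 is squarefree, ≠ 1, hence not a square), so deg(m_α) = 2. Thus [Q(α):Q] = 2.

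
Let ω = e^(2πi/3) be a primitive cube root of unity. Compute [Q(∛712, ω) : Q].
[Q(∛712, ω) : Q] = 6

[Q(∛712):Q] = 3 (min poly x^3 - 712, irreducible since 712 is not a perfect cube). [Q(ω):Q] = 2 (min poly x^2 + x + 1). Since Q(∛712) ⊂ R and ω ∉ R, we have ω ∉ Q(∛712), so x^2 + x + 1 remains irreducible over Q(∛712) and [Q(∛712, ω) : Q(∛712)] = 2. By the tower law, [Q(∛712, ω) : Q] = 3 · 2 = 6. (In fact Q(∛712, ω) is the splitting field of x^3 - 712 over Q.)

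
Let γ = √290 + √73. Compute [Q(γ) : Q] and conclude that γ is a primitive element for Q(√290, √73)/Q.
[Q(γ) : Q] = 4 (equivalently, Q(γ) = Q(√290, √73))

Obviously Q(γ) ⊆ Q(√290, √73), and [Q(√290, √73):Q] = 4 (since 290, 73 are distinct squarefree integers > 1 with 21170 not a perfect square). To show equality we compute the minimal polynomial of γ. From γ = √290 + √73: γ^2 = 290 + 2√(21170) + 73 = 363 + 2√(21170), so γ^2 - 363 = 2√(21170); squaring, (γ^2 - 363)^2 = 4·21170, i.e. γ^4 - 726γ^2 + 131769 - 84680 = 0, i.e. γ^4 - 726γ^2 + 47089 = 0. So γ is a root of x^4 - 726x^2 + 47089. This polynomial is irreducible over Q: it has no rational root (each ±√290 ± √73 is irrational), and any factorization into two quadratics over Q would force √(21170) ∈ Q (pairing opposite roots) or √290, √73 ∈ Q (other pairings), all impossible. Hence [Q(γ):Q] = 4 = [Q(√290, √73):Q], so Q(γ) = Q(√290, √73).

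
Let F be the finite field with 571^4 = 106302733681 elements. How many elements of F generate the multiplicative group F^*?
There are φ(106302733680) = 22535884800 primitive elements

F_q^* is cyclic of order q - 1 = 106302733680. A cyclic group of order m has exactly φ(m) generators. Here m = 106302733680 = 2^4 · 3 · 5 · 11 · 13 · 19 · 163021, so the number of primitive elements is φ(106302733680) = 22535884800.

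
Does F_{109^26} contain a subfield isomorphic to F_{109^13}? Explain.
Yes: F_{109^13} is a subfield of F_{109^26}

F_{p^m} embeds in F_{p^n} iff m | n (since F_{p^n} is the splitting field of x^(p^n) - x, and F_{p^m} ⊂ F_{p^n} forces p^n to be a power of p^m, i.e. m | n; conversely if m | n then every root of x^(p^m) - x is a root of x^(p^n) - x). Here 13 | 26 (since 26 = 2·13), so F_{109^13} is a subfield of F_{109^26}, and [F_{109^26} : F_{109^13}] = 26/13 = 2.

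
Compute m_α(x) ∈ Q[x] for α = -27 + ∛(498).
m_α(x) = x^3 + 81x^2 + 2187x + 19185

Set β = α + 27 = ∛(498), so β^3 = 498. Then (α + 27)^3 - 498 = 0, i.e. α is a root of g(x) = (x + 27)^3 - 498 = x^3 + 81x^2 + 2187x + 19185. Since g(x) = h(x + 27) where h(x) = x^3 - 498, and h is irreducible over Q (because 498 is not a perfect cube, so h has no rational root, and a monic cubic with no rational root is irreducible), g is also irreducible (irreducibility is preserved under the substitution x → x + 27). Hence m_α(x) = x^3 + 81x^2 + 2187x + 19185.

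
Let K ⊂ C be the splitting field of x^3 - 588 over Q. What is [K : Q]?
[K : Q] = 6

The roots of x^3 - 588 are ∛588, ω∛588, ω^2∛588 where ω = e^(2πi/3) is a primitive cube root of unity, so K = Q(∛588, ω). Now [Q(∛588):Q] = 3 (since 588 is not a perfect cube, x^3 - 588 is irreducible) and [Q(ω):Q] = 2. Both 2 and 3 divide [K:Q], and [K:Q] ≤ 3·2 = 6, so [K:Q] = 6. (Equivalently: Q(∛588) ⊂ R but ω ∉ R, so [K : Q(∛588)] = 2.)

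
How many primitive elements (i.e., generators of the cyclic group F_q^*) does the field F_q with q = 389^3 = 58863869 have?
There are φ(58863868) = 24966144 primitive elements

F_q^* is cyclic of order q - 1 = 58863868. A cyclic group of order m has exactly φ(m) generators. Here m = 58863868 = 2^2 · 7 · 97 · 21673, so the number of primitive elements is φ(58863868) = 24966144.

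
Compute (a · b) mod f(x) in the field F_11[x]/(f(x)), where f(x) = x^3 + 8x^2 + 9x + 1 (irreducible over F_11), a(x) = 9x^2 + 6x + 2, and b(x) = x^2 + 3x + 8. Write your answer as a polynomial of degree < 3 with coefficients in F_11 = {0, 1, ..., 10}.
a · b ≡ 4x^2 (mod f(x))

Multiply in F_11[x]: a(x)·b(x) = (9x^2 + 6x + 2)·(x^2 + 3x + 8) = 9x^4 + 4x^2 + 10x + 5. This has degree ≥ 3, so divide by f(x) over F_11: 9x^4 + 4x^2 + 10x + 5 = (9x + 5)·(x^3 + 8x^2 + 9x + 1) + (4x^2). Hence a·b ≡ 4x^2 (mod f). (F_11[x]/(f) is a field with 11^3 = 1331 elements since f is irreducible of degree 3.)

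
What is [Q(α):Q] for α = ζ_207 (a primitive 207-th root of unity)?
[Q(α):Q] = 132

The minimal polynomial of ζ_207 over Q is the 207-th cyclotomic polynomial Φ_207(x), which is irreducible over Q and has degree φ(207) = 132. Hence [Q(α):Q] = φ(207) = 132.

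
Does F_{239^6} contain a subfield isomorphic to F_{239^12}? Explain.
No: F_{239^12} is not a subfield of F_{239^6}

F_{p^m} embeds in F_{p^n} iff m | n. Here 12 ∤ 6 (since 6 = 0·12 + 6 with remainder 6 ≠ 0), so F_{239^12} is not a subfield of F_{239^6}. Equivalently: if it were, the tower law would give 12 = [F_{239^12}:F_239] dividing [F_{239^6}:F_239] = 6, contradiction.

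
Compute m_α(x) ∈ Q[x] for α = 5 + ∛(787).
m_α(x) = x^3 - 15x^2 + 75x - 912

Set β = α - 5 = ∛(787), so β^3 = 787. Then (α - 5)^3 - 787 = 0, i.e. α is a root of g(x) = (x - 5)^3 - 787 = x^3 - 15x^2 + 75x - 912. Since g(x) = h(x - 5) where h(x) = x^3 - 787, and h is irreducible over Q (because 787 is not a perfect cube, so h has no rational root, and a monic cubic with no rational root is irreducible), g is also irreducible (irreducibility is preserved under the substitution x → x - 5). Hence m_α(x) = x^3 - 15x^2 + 75x - 912.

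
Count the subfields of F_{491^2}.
F_{491^2} has 2 subfields

The subfields of F_{p^n} are exactly the fields F_{p^d} for d | n (each is the fixed field of the unique index-d subgroup of Gal(F_{p^n}/F_p) ≅ Z/nZ). The divisors of n = 2 are {1, 2}, giving 2 subfields: F_{491^1}, F_{491^2}.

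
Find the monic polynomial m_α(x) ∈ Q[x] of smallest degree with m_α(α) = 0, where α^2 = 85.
m_α(x) = x^2 - 85

α satisfies α^2 - 85 = 0, so x^2 - 85 annihilates α. Since d = 85 is squarefree and ≠ 1, it is not a perfect square in Q, so x^2 - 85 has no rational root and is therefore irreducible over Q (a degree-2 polynomial over a field is irreducible iff it has no root). Hence m_α(x) = x^2 - 85.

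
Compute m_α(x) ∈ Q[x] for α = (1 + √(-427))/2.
m_α(x) = x^2 - x + 107

From 2α - 1 = √(-427), squaring gives (2α - 1)^2 = -427, i.e. 4α^2 - 4α + 1 = -427, so α^2 - α + (1 + 427)/4 = 0. Since -427 ≡ 1 (mod 4), (1 + 427)/4 = 107 ∈ Z. The polynomial x^2 - x + 107 has discriminant 1 - 4·(107) = -427, which is not a perfect square in Q (d = -427 is squarefree and ≠ 1), so x^2 - x + 107 is irreducible over Q. It is the minimal polynomial of α.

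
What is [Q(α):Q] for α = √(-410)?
[Q(α):Q] = 2

[Q(α):Q] equals the degree of the minimal polynomial of α. Here α^2 = -410 and x^2 + 410 is irreducible (d = -410 is squarefree, ≠ 1, hence not a square), so deg(m_α) = 2. Thus [Q(α):Q] = 2.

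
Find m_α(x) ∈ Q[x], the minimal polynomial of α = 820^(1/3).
m_α(x) = x^3 - 820

α satisfies α^3 = 820, so x^3 - 820 annihilates α. By the rational root test, a rational root p/q (in lowest terms) of x^3 - 820 would satisfy p^3 = 820 q^3, forcing q = 1 and p^3 = 820; but 820 is not a perfect cube, contradiction. A monic cubic over Q with no rational root is irreducible (any nontrivial factorization would include a linear factor). Hence x^3 - 820 is the minimal polynomial of α, and in particular [Q(α):Q] = 3.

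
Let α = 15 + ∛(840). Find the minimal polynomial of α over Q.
m_α(x) = x^3 - 45x^2 + 675x - 4215

Set β = α - 15 = ∛(840), so β^3 = 840. Then (α - 15)^3 - 840 = 0, i.e. α is a root of g(x) = (x - 15)^3 - 840 = x^3 - 45x^2 + 675x - 4215. Since g(x) = h(x - 15) where h(x) = x^3 - 840, and h is irreducible over Q (because 840 is not a perfect cube, so h has no rational root, and a monic cubic with no rational root is irreducible), g is also irreducible (irreducibility is preserved under the substitution x → x - 15). Hence m_α(x) = x^3 - 45x^2 + 675x - 4215.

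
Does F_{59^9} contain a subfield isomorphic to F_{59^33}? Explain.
No: F_{59^33} is not a subfield of F_{59^9}

F_{p^m} embeds in F_{p^n} iff m | n. Here 33 ∤ 9 (since 9 = 0·33 + 9 with remainder 9 ≠ 0), so F_{59^33} is not a subfield of F_{59^9}. Equivalently: if it were, the tower law would give 33 = [F_{59^33}:F_59] dividing [F_{59^9}:F_59] = 9, contradiction.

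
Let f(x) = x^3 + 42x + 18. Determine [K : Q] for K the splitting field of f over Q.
[K : Q] = 6

By the rational root test, any rational root of the monic integer polynomial f(x) = x^3 + 42x + 18 must be an integer dividing the constant term 18, i.e. one of ±{1, 2, 3, 6, 9, 18}. Evaluating: f(1) = 61, f(-1) = -25, f(2) = 110, f(-2) = -74, f(3) = 171, f(-3) = -135, f(6) = 486, f(-6) = -450, f(9) = 1125, f(-9) = -1089, f(18) = 6606, f(-18) = -6570; none is 0, so f has no rational root and is therefore irreducible over Q (a cubic with no linear factor over a field is irreducible). For an irreducible cubic, the Galois group is A_3 or S_3 according as the discriminant disc(f) = -4a^3 - 27b^2 = -4·(42)^3 - 27·(18)^2 = -305100 is or is not a square in Q. Here disc(f) = -305100 is not a perfect square in Q, so the Galois group of f over Q is not contained in A_3 and must be all of S_3. The splitting field has degree |S_3| = 6 over Q, so [K : Q] = 6.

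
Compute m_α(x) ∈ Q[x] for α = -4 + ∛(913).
m_α(x) = x^3 + 12x^2 + 48x - 849

Set β = α + 4 = ∛(913), so β^3 = 913. Then (α + 4)^3 - 913 = 0, i.e. α is a root of g(x) = (x + 4)^3 - 913 = x^3 + 12x^2 + 48x - 849. Since g(x) = h(x + 4) where h(x) = x^3 - 913, and h is irreducible over Q (because 913 is not a perfect cube, so h has no rational root, and a monic cubic with no rational root is irreducible), g is also irreducible (irreducibility is preserved under the substitution x → x + 4). Hence m_α(x) = x^3 + 12x^2 + 48x - 849.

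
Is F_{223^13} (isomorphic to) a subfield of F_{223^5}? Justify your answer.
No: F_{223^13} is not a subfield of F_{223^5}

F_{p^m} embeds in F_{p^n} iff m | n. Here 13 ∤ 5 (since 5 = 0·13 + 5 with remainder 5 ≠ 0), so F_{223^13} is not a subfield of F_{223^5}. Equivalently: if it were, the tower law would give 13 = [F_{223^13}:F_223] dividing [F_{223^5}:F_223] = 5, contradiction.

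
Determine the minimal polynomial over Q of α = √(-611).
m_α(x) = x^2 + 611

α satisfies α^2 + 611 = 0, so x^2 + 611 annihilates α. Since d = -611 is squarefree and ≠ 1, it is not a perfect square in Q, so x^2 + 611 has no rational root and is therefore irreducible over Q (a degree-2 polynomial over a field is irreducible iff it has no root). Hence m_α(x) = x^2 + 611.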